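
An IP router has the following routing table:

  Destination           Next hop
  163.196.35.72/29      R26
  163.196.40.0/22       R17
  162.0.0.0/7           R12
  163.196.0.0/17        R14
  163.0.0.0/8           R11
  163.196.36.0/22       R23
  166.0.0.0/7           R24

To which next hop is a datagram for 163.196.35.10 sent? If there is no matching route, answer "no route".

R14

Routes whose prefix contains 163.196.35.10:
  162.0.0.0/7 (162.0.0.0 - 163.255.255.255) -> R12
  163.0.0.0/8 (163.0.0.0 - 163.255.255.255) -> R11
  163.196.0.0/17 (163.196.0.0 - 163.196.127.255) -> R14
More-specific entries that do NOT match:
  163.196.35.72/29 (163.196.35.72 - 163.196.35.79) does not contain 163.196.35.10
  163.196.40.0/22 (163.196.40.0 - 163.196.43.255) does not contain 163.196.35.10
  163.196.36.0/22 (163.196.36.0 - 163.196.39.255) does not contain 163.196.35.10
Longest matching prefix is /17 -> next hop R14.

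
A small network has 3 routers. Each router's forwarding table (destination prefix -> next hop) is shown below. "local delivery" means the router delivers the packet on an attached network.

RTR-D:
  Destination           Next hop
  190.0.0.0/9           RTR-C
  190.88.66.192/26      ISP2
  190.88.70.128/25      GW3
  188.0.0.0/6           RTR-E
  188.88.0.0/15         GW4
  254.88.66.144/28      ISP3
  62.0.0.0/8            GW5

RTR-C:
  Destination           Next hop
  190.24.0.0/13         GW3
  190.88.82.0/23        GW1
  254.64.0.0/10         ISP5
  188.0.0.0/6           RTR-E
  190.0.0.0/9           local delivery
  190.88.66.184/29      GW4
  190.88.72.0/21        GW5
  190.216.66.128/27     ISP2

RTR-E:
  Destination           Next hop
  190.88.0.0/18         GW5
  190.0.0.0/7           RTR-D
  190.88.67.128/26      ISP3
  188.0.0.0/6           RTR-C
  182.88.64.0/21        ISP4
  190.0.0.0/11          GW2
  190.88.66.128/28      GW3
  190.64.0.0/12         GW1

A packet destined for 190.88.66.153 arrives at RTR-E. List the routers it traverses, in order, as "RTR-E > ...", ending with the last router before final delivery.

At RTR-E: longest match for 190.88.66.153 is 190.0.0.0/7 -> RTR-D
At RTR-D: longest match for 190.88.66.153 is 190.0.0.0/9 -> RTR-C
At RTR-C: longest match for 190.88.66.153 is 190.0.0.0/9 -> local delivery

RTR-E > RTR-D > RTR-C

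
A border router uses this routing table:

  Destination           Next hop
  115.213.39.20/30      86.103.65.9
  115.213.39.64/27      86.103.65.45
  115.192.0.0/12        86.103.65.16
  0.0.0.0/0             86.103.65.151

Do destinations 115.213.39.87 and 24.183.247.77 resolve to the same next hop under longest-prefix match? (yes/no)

115.213.39.87: longest match 115.213.39.64/27 -> 86.103.65.45
24.183.247.77: longest match 0.0.0.0/0 -> 86.103.65.151

no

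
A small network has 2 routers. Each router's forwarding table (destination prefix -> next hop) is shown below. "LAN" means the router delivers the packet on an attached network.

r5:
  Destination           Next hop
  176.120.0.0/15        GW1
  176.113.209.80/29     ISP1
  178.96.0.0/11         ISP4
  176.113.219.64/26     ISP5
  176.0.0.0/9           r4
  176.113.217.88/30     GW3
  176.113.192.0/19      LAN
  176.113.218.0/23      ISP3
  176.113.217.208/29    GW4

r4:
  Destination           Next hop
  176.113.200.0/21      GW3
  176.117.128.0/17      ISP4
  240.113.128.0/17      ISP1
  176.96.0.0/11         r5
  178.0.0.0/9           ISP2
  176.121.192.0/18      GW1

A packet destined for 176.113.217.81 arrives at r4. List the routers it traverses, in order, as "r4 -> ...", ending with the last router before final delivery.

r4 -> r5

At r4: longest match for 176.113.217.81 is 176.96.0.0/11 -> r5
At r5: longest match for 176.113.217.81 is 176.113.192.0/19 -> LAN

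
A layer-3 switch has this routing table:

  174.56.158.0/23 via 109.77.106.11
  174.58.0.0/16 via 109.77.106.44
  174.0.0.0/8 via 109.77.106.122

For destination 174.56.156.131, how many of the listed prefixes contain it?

Prefixes containing 174.56.156.131:
  174.0.0.0/8 (174.0.0.0 - 174.255.255.255)
Total matching entries: 1.

1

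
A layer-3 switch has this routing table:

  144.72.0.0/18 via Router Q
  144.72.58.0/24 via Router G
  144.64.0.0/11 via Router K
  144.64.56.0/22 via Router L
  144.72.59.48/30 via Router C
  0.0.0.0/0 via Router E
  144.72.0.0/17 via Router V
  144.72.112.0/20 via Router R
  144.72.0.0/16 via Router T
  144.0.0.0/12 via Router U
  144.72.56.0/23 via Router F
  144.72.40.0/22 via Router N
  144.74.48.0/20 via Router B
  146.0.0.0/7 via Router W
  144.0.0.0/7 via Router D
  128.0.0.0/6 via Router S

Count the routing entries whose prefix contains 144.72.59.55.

Prefixes containing 144.72.59.55:
  0.0.0.0/0 (default, matches everything)
  144.0.0.0/7 (144.0.0.0 - 145.255.255.255)
  144.64.0.0/11 (144.64.0.0 - 144.95.255.255)
  144.72.0.0/16 (144.72.0.0 - 144.72.255.255)
  144.72.0.0/17 (144.72.0.0 - 144.72.127.255)
  144.72.0.0/18 (144.72.0.0 - 144.72.63.255)
Total matching entries: 6.

6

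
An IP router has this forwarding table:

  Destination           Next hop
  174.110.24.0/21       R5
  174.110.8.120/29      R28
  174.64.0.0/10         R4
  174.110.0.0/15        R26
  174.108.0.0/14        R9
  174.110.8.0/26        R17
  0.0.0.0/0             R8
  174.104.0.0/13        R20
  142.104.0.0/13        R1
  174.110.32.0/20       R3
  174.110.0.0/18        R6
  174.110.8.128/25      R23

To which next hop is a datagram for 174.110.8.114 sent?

Routes whose prefix contains 174.110.8.114:
  0.0.0.0/0 (default, matches everything) -> R8
  174.64.0.0/10 (174.64.0.0 - 174.127.255.255) -> R4
  174.104.0.0/13 (174.104.0.0 - 174.111.255.255) -> R20
  174.108.0.0/14 (174.108.0.0 - 174.111.255.255) -> R9
  174.110.0.0/15 (174.110.0.0 - 174.111.255.255) -> R26
  174.110.0.0/18 (174.110.0.0 - 174.110.63.255) -> R6
More-specific entries that do NOT match:
  174.110.8.120/29 (174.110.8.120 - 174.110.8.127) does not contain 174.110.8.114
  174.110.8.0/26 (174.110.8.0 - 174.110.8.63) does not contain 174.110.8.114
  174.110.8.128/25 (174.110.8.128 - 174.110.8.255) does not contain 174.110.8.114
  174.110.24.0/21 (174.110.24.0 - 174.110.31.255) does not contain 174.110.8.114
  174.110.32.0/20 (174.110.32.0 - 174.110.47.255) does not contain 174.110.8.114
Longest matching prefix is /18 -> next hop R6.

R6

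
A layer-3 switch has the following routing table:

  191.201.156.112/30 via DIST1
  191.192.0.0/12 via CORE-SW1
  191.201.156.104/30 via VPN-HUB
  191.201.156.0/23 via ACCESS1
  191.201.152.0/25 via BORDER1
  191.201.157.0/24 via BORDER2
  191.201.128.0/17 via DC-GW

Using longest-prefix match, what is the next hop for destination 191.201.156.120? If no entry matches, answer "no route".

ACCESS1

Routes whose prefix contains 191.201.156.120:
  191.192.0.0/12 (191.192.0.0 - 191.207.255.255) -> CORE-SW1
  191.201.128.0/17 (191.201.128.0 - 191.201.255.255) -> DC-GW
  191.201.156.0/23 (191.201.156.0 - 191.201.157.255) -> ACCESS1
More-specific entries that do NOT match:
  191.201.156.112/30 (191.201.156.112 - 191.201.156.115) does not contain 191.201.156.120
  191.201.156.104/30 (191.201.156.104 - 191.201.156.107) does not contain 191.201.156.120
  191.201.152.0/25 (191.201.152.0 - 191.201.152.127) does not contain 191.201.156.120
  191.201.157.0/24 (191.201.157.0 - 191.201.157.255) does not contain 191.201.156.120
Longest matching prefix is /23 -> next hop ACCESS1.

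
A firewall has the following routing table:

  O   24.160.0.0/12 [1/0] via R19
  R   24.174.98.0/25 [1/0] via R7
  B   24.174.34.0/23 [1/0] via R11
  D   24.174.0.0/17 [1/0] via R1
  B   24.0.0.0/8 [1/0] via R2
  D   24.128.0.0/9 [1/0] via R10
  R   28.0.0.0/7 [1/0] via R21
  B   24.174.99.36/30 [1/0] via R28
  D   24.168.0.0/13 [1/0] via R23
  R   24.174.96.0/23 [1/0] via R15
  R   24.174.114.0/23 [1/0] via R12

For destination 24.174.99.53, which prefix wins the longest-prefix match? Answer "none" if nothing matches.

24.174.0.0/17

Entries matching 24.174.99.53:
  24.0.0.0/8 (24.0.0.0 - 24.255.255.255)
  24.128.0.0/9 (24.128.0.0 - 24.255.255.255)
  24.160.0.0/12 (24.160.0.0 - 24.175.255.255)
  24.168.0.0/13 (24.168.0.0 - 24.175.255.255)
  24.174.0.0/17 (24.174.0.0 - 24.174.127.255)
Most specific is 24.174.0.0/17.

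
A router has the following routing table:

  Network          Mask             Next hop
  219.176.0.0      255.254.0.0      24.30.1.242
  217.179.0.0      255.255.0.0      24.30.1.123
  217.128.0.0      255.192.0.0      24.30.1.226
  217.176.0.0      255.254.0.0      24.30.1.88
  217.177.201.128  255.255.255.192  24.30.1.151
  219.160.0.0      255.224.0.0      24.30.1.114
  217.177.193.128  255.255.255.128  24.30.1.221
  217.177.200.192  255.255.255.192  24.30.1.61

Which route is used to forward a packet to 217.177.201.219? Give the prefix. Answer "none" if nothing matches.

Entries matching 217.177.201.219:
  217.128.0.0/10 (217.128.0.0 - 217.191.255.255)
  217.176.0.0/15 (217.176.0.0 - 217.177.255.255)
Most specific is 217.176.0.0/15.

217.176.0.0/15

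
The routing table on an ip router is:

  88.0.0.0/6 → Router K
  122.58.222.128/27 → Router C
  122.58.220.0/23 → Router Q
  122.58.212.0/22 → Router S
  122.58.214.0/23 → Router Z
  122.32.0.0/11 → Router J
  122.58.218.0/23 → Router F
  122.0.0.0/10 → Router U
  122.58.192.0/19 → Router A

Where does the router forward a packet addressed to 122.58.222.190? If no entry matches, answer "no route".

Routes whose prefix contains 122.58.222.190:
  122.0.0.0/10 (122.0.0.0 - 122.63.255.255) -> Router U
  122.32.0.0/11 (122.32.0.0 - 122.63.255.255) -> Router J
  122.58.192.0/19 (122.58.192.0 - 122.58.223.255) -> Router A
More-specific entries that do NOT match:
  122.58.222.128/27 (122.58.222.128 - 122.58.222.159) does not contain 122.58.222.190
  122.58.220.0/23 (122.58.220.0 - 122.58.221.255) does not contain 122.58.222.190
  122.58.214.0/23 (122.58.214.0 - 122.58.215.255) does not contain 122.58.222.190
  122.58.218.0/23 (122.58.218.0 - 122.58.219.255) does not contain 122.58.222.190
  122.58.212.0/22 (122.58.212.0 - 122.58.215.255) does not contain 122.58.222.190
Longest matching prefix is /19 -> next hop Router A.

Router A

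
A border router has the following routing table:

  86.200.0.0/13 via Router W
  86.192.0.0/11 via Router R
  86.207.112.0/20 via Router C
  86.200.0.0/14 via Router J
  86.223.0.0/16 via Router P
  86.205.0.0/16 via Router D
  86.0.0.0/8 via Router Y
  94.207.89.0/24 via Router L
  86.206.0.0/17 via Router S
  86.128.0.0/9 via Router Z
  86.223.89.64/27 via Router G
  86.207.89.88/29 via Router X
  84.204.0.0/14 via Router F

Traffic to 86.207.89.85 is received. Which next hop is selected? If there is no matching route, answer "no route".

Router W

Routes whose prefix contains 86.207.89.85:
  86.0.0.0/8 (86.0.0.0 - 86.255.255.255) -> Router Y
  86.128.0.0/9 (86.128.0.0 - 86.255.255.255) -> Router Z
  86.192.0.0/11 (86.192.0.0 - 86.223.255.255) -> Router R
  86.200.0.0/13 (86.200.0.0 - 86.207.255.255) -> Router W
More-specific entries that do NOT match:
  86.207.89.88/29 (86.207.89.88 - 86.207.89.95) does not contain 86.207.89.85
  86.223.89.64/27 (86.223.89.64 - 86.223.89.95) does not contain 86.207.89.85
  94.207.89.0/24 (94.207.89.0 - 94.207.89.255) does not contain 86.207.89.85
  86.207.112.0/20 (86.207.112.0 - 86.207.127.255) does not contain 86.207.89.85
  86.206.0.0/17 (86.206.0.0 - 86.206.127.255) does not contain 86.207.89.85
  86.223.0.0/16 (86.223.0.0 - 86.223.255.255) does not contain 86.207.89.85
  86.205.0.0/16 (86.205.0.0 - 86.205.255.255) does not contain 86.207.89.85
  86.200.0.0/14 (86.200.0.0 - 86.203.255.255) does not contain 86.207.89.85
  84.204.0.0/14 (84.204.0.0 - 84.207.255.255) does not contain 86.207.89.85
Longest matching prefix is /13 -> next hop Router W.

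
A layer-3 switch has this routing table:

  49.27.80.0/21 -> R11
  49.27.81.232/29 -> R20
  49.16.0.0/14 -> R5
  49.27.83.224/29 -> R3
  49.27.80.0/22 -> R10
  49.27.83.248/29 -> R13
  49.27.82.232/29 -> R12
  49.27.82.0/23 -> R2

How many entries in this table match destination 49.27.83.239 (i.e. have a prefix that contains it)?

3

Prefixes containing 49.27.83.239:
  49.27.80.0/21 (49.27.80.0 - 49.27.87.255)
  49.27.80.0/22 (49.27.80.0 - 49.27.83.255)
  49.27.82.0/23 (49.27.82.0 - 49.27.83.255)
Total matching entries: 3.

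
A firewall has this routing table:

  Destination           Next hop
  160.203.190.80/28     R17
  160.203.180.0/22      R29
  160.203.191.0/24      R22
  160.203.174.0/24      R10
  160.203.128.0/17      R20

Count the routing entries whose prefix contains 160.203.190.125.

Prefixes containing 160.203.190.125:
  160.203.128.0/17 (160.203.128.0 - 160.203.255.255)
Total matching entries: 1.

1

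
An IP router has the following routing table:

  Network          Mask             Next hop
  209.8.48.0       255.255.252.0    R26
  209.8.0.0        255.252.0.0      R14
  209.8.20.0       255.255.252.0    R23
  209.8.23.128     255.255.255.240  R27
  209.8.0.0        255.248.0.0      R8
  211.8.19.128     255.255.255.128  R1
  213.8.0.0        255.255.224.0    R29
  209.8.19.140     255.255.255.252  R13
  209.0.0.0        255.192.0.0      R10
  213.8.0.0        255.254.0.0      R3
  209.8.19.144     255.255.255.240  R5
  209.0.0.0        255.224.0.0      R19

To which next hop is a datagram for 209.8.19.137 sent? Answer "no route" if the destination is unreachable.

R14

Routes whose prefix contains 209.8.19.137:
  209.0.0.0/10 (209.0.0.0 - 209.63.255.255) -> R10
  209.0.0.0/11 (209.0.0.0 - 209.31.255.255) -> R19
  209.8.0.0/13 (209.8.0.0 - 209.15.255.255) -> R8
  209.8.0.0/14 (209.8.0.0 - 209.11.255.255) -> R14
More-specific entries that do NOT match:
  209.8.19.140/30 (209.8.19.140 - 209.8.19.143) does not contain 209.8.19.137
  209.8.23.128/28 (209.8.23.128 - 209.8.23.143) does not contain 209.8.19.137
  209.8.19.144/28 (209.8.19.144 - 209.8.19.159) does not contain 209.8.19.137
  211.8.19.128/25 (211.8.19.128 - 211.8.19.255) does not contain 209.8.19.137
  209.8.48.0/22 (209.8.48.0 - 209.8.51.255) does not contain 209.8.19.137
  209.8.20.0/22 (209.8.20.0 - 209.8.23.255) does not contain 209.8.19.137
  213.8.0.0/19 (213.8.0.0 - 213.8.31.255) does not contain 209.8.19.137
  213.8.0.0/15 (213.8.0.0 - 213.9.255.255) does not contain 209.8.19.137
Longest matching prefix is /14 -> next hop R14.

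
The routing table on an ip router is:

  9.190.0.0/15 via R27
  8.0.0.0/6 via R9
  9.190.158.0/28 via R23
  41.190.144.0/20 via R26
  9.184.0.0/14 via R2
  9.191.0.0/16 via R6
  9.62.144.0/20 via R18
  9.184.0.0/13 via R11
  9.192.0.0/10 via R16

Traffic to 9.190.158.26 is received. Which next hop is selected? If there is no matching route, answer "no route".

R27

Routes whose prefix contains 9.190.158.26:
  8.0.0.0/6 (8.0.0.0 - 11.255.255.255) -> R9
  9.184.0.0/13 (9.184.0.0 - 9.191.255.255) -> R11
  9.190.0.0/15 (9.190.0.0 - 9.191.255.255) -> R27
More-specific entries that do NOT match:
  9.190.158.0/28 (9.190.158.0 - 9.190.158.15) does not contain 9.190.158.26
  41.190.144.0/20 (41.190.144.0 - 41.190.159.255) does not contain 9.190.158.26
  9.62.144.0/20 (9.62.144.0 - 9.62.159.255) does not contain 9.190.158.26
  9.191.0.0/16 (9.191.0.0 - 9.191.255.255) does not contain 9.190.158.26
Longest matching prefix is /15 -> next hop R27.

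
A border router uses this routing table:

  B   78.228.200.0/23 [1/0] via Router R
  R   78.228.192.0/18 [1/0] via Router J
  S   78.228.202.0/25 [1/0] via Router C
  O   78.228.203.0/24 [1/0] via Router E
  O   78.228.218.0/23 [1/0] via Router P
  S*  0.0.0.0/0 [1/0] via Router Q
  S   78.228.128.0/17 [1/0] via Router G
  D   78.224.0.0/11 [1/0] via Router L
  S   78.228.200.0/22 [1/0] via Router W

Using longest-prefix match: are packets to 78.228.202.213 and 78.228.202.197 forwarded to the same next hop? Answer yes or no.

yes

78.228.202.213: longest match 78.228.200.0/22 -> Router W
78.228.202.197: longest match 78.228.200.0/22 -> Router W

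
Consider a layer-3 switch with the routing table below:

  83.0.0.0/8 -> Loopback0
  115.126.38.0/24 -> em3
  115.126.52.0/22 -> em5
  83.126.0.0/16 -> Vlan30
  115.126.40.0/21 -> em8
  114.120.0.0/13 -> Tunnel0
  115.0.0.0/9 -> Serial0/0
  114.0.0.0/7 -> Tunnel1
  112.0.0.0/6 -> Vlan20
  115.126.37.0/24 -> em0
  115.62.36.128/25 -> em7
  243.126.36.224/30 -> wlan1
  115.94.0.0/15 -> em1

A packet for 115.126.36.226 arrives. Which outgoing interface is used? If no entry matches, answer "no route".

Routes whose prefix contains 115.126.36.226:
  112.0.0.0/6 (112.0.0.0 - 115.255.255.255) -> Vlan20
  114.0.0.0/7 (114.0.0.0 - 115.255.255.255) -> Tunnel1
  115.0.0.0/9 (115.0.0.0 - 115.127.255.255) -> Serial0/0
More-specific entries that do NOT match:
  243.126.36.224/30 (243.126.36.224 - 243.126.36.227) does not contain 115.126.36.226
  115.62.36.128/25 (115.62.36.128 - 115.62.36.255) does not contain 115.126.36.226
  115.126.38.0/24 (115.126.38.0 - 115.126.38.255) does not contain 115.126.36.226
  115.126.37.0/24 (115.126.37.0 - 115.126.37.255) does not contain 115.126.36.226
  115.126.52.0/22 (115.126.52.0 - 115.126.55.255) does not contain 115.126.36.226
  115.126.40.0/21 (115.126.40.0 - 115.126.47.255) does not contain 115.126.36.226
  83.126.0.0/16 (83.126.0.0 - 83.126.255.255) does not contain 115.126.36.226
  115.94.0.0/15 (115.94.0.0 - 115.95.255.255) does not contain 115.126.36.226
  114.120.0.0/13 (114.120.0.0 - 114.127.255.255) does not contain 115.126.36.226
Longest matching prefix is /9 -> interface Serial0/0.

Serial0/0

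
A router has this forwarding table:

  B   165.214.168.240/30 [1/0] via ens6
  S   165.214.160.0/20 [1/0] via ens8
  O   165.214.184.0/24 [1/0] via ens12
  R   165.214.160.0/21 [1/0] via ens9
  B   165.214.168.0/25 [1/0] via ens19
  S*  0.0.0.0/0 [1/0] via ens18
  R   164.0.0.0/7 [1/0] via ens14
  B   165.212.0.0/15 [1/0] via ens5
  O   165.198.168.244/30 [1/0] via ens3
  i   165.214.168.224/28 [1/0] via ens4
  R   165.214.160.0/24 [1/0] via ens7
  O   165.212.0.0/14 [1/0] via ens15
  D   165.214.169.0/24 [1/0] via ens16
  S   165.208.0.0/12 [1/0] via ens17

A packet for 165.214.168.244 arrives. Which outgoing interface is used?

Routes whose prefix contains 165.214.168.244:
  0.0.0.0/0 (default, matches everything) -> ens18
  164.0.0.0/7 (164.0.0.0 - 165.255.255.255) -> ens14
  165.208.0.0/12 (165.208.0.0 - 165.223.255.255) -> ens17
  165.212.0.0/14 (165.212.0.0 - 165.215.255.255) -> ens15
  165.214.160.0/20 (165.214.160.0 - 165.214.175.255) -> ens8
More-specific entries that do NOT match:
  165.214.168.240/30 (165.214.168.240 - 165.214.168.243) does not contain 165.214.168.244
  165.198.168.244/30 (165.198.168.244 - 165.198.168.247) does not contain 165.214.168.244
  165.214.168.224/28 (165.214.168.224 - 165.214.168.239) does not contain 165.214.168.244
  165.214.168.0/25 (165.214.168.0 - 165.214.168.127) does not contain 165.214.168.244
  165.214.184.0/24 (165.214.184.0 - 165.214.184.255) does not contain 165.214.168.244
  165.214.160.0/24 (165.214.160.0 - 165.214.160.255) does not contain 165.214.168.244
  165.214.169.0/24 (165.214.169.0 - 165.214.169.255) does not contain 165.214.168.244
  165.214.160.0/21 (165.214.160.0 - 165.214.167.255) does not contain 165.214.168.244
Longest matching prefix is /20 -> interface ens8.

ens8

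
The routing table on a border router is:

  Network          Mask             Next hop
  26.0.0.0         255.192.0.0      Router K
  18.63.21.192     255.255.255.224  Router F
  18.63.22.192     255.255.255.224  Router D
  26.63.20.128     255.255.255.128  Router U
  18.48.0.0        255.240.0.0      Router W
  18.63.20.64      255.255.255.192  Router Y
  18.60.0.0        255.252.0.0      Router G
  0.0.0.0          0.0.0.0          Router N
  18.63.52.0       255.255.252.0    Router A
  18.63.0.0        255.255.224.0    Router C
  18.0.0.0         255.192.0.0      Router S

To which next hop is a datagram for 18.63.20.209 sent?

Router C

Routes whose prefix contains 18.63.20.209:
  0.0.0.0/0 (default, matches everything) -> Router N
  18.0.0.0/10 (18.0.0.0 - 18.63.255.255) -> Router S
  18.48.0.0/12 (18.48.0.0 - 18.63.255.255) -> Router W
  18.60.0.0/14 (18.60.0.0 - 18.63.255.255) -> Router G
  18.63.0.0/19 (18.63.0.0 - 18.63.31.255) -> Router C
More-specific entries that do NOT match:
  18.63.21.192/27 (18.63.21.192 - 18.63.21.223) does not contain 18.63.20.209
  18.63.22.192/27 (18.63.22.192 - 18.63.22.223) does not contain 18.63.20.209
  18.63.20.64/26 (18.63.20.64 - 18.63.20.127) does not contain 18.63.20.209
  26.63.20.128/25 (26.63.20.128 - 26.63.20.255) does not contain 18.63.20.209
  18.63.52.0/22 (18.63.52.0 - 18.63.55.255) does not contain 18.63.20.209
Longest matching prefix is /19 -> next hop Router C.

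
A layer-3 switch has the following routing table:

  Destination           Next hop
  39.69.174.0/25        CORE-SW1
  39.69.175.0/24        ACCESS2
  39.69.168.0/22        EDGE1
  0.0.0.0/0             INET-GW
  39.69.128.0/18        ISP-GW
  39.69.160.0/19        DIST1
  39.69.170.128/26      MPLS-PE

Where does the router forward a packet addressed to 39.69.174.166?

Routes whose prefix contains 39.69.174.166:
  0.0.0.0/0 (default, matches everything) -> INET-GW
  39.69.128.0/18 (39.69.128.0 - 39.69.191.255) -> ISP-GW
  39.69.160.0/19 (39.69.160.0 - 39.69.191.255) -> DIST1
More-specific entries that do NOT match:
  39.69.170.128/26 (39.69.170.128 - 39.69.170.191) does not contain 39.69.174.166
  39.69.174.0/25 (39.69.174.0 - 39.69.174.127) does not contain 39.69.174.166
  39.69.175.0/24 (39.69.175.0 - 39.69.175.255) does not contain 39.69.174.166
  39.69.168.0/22 (39.69.168.0 - 39.69.171.255) does not contain 39.69.174.166
Longest matching prefix is /19 -> next hop DIST1.

DIST1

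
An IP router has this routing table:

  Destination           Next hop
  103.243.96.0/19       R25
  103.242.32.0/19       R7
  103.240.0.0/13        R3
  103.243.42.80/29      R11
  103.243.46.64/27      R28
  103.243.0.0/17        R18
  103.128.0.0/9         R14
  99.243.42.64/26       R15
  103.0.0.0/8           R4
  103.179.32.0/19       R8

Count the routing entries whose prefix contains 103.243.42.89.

Prefixes containing 103.243.42.89:
  103.0.0.0/8 (103.0.0.0 - 103.255.255.255)
  103.128.0.0/9 (103.128.0.0 - 103.255.255.255)
  103.240.0.0/13 (103.240.0.0 - 103.247.255.255)
  103.243.0.0/17 (103.243.0.0 - 103.243.127.255)
Total matching entries: 4.

4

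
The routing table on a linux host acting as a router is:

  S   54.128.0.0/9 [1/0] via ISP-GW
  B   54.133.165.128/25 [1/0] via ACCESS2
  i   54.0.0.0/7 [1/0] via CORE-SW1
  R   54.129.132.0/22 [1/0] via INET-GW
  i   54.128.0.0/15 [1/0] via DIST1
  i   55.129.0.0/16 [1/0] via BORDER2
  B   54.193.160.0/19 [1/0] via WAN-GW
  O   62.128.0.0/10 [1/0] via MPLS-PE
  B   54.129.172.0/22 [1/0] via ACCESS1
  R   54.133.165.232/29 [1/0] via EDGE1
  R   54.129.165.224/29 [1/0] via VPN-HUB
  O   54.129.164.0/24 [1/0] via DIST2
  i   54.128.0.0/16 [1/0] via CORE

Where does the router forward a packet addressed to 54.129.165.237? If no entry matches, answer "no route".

DIST1

Routes whose prefix contains 54.129.165.237:
  54.0.0.0/7 (54.0.0.0 - 55.255.255.255) -> CORE-SW1
  54.128.0.0/9 (54.128.0.0 - 54.255.255.255) -> ISP-GW
  54.128.0.0/15 (54.128.0.0 - 54.129.255.255) -> DIST1
More-specific entries that do NOT match:
  54.133.165.232/29 (54.133.165.232 - 54.133.165.239) does not contain 54.129.165.237
  54.129.165.224/29 (54.129.165.224 - 54.129.165.231) does not contain 54.129.165.237
  54.133.165.128/25 (54.133.165.128 - 54.133.165.255) does not contain 54.129.165.237
  54.129.164.0/24 (54.129.164.0 - 54.129.164.255) does not contain 54.129.165.237
  54.129.132.0/22 (54.129.132.0 - 54.129.135.255) does not contain 54.129.165.237
  54.129.172.0/22 (54.129.172.0 - 54.129.175.255) does not contain 54.129.165.237
  54.193.160.0/19 (54.193.160.0 - 54.193.191.255) does not contain 54.129.165.237
  55.129.0.0/16 (55.129.0.0 - 55.129.255.255) does not contain 54.129.165.237
  54.128.0.0/16 (54.128.0.0 - 54.128.255.255) does not contain 54.129.165.237
Longest matching prefix is /15 -> next hop DIST1.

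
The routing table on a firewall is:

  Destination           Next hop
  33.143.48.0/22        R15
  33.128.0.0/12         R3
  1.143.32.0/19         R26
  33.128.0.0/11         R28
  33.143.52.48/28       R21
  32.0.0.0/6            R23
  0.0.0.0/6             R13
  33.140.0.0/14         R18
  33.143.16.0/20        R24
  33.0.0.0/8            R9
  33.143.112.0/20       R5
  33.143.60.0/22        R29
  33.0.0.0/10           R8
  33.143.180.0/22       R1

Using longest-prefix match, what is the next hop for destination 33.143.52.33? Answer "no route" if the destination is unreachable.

Routes whose prefix contains 33.143.52.33:
  32.0.0.0/6 (32.0.0.0 - 35.255.255.255) -> R23
  33.0.0.0/8 (33.0.0.0 - 33.255.255.255) -> R9
  33.128.0.0/11 (33.128.0.0 - 33.159.255.255) -> R28
  33.128.0.0/12 (33.128.0.0 - 33.143.255.255) -> R3
  33.140.0.0/14 (33.140.0.0 - 33.143.255.255) -> R18
More-specific entries that do NOT match:
  33.143.52.48/28 (33.143.52.48 - 33.143.52.63) does not contain 33.143.52.33
  33.143.48.0/22 (33.143.48.0 - 33.143.51.255) does not contain 33.143.52.33
  33.143.60.0/22 (33.143.60.0 - 33.143.63.255) does not contain 33.143.52.33
  33.143.180.0/22 (33.143.180.0 - 33.143.183.255) does not contain 33.143.52.33
  33.143.16.0/20 (33.143.16.0 - 33.143.31.255) does not contain 33.143.52.33
  33.143.112.0/20 (33.143.112.0 - 33.143.127.255) does not contain 33.143.52.33
  1.143.32.0/19 (1.143.32.0 - 1.143.63.255) does not contain 33.143.52.33
Longest matching prefix is /14 -> next hop R18.

R18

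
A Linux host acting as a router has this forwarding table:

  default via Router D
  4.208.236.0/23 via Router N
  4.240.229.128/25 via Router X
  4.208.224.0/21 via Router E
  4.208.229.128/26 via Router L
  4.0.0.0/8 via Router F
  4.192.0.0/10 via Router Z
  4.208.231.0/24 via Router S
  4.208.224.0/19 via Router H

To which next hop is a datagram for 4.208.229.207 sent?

Router E

Routes whose prefix contains 4.208.229.207:
  0.0.0.0/0 (default, matches everything) -> Router D
  4.0.0.0/8 (4.0.0.0 - 4.255.255.255) -> Router F
  4.192.0.0/10 (4.192.0.0 - 4.255.255.255) -> Router Z
  4.208.224.0/19 (4.208.224.0 - 4.208.255.255) -> Router H
  4.208.224.0/21 (4.208.224.0 - 4.208.231.255) -> Router E
More-specific entries that do NOT match:
  4.208.229.128/26 (4.208.229.128 - 4.208.229.191) does not contain 4.208.229.207
  4.240.229.128/25 (4.240.229.128 - 4.240.229.255) does not contain 4.208.229.207
  4.208.231.0/24 (4.208.231.0 - 4.208.231.255) does not contain 4.208.229.207
  4.208.236.0/23 (4.208.236.0 - 4.208.237.255) does not contain 4.208.229.207
Longest matching prefix is /21 -> next hop Router E.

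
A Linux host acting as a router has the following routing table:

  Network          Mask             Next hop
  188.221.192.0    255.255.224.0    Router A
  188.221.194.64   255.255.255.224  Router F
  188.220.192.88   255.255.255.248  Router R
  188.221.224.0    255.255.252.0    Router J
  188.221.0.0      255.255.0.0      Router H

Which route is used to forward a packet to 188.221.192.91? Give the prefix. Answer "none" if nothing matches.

188.221.192.0/19

Entries matching 188.221.192.91:
  188.221.0.0/16 (188.221.0.0 - 188.221.255.255)
  188.221.192.0/19 (188.221.192.0 - 188.221.223.255)
Most specific is 188.221.192.0/19.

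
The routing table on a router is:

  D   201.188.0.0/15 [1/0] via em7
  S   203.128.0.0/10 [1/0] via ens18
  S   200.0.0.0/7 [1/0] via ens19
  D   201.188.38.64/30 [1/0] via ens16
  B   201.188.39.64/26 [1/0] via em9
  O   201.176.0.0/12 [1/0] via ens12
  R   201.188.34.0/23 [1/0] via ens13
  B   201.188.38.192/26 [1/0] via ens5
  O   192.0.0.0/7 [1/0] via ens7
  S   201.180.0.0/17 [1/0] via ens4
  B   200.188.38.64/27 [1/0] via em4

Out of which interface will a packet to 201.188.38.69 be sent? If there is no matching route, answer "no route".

em7

Routes whose prefix contains 201.188.38.69:
  200.0.0.0/7 (200.0.0.0 - 201.255.255.255) -> ens19
  201.176.0.0/12 (201.176.0.0 - 201.191.255.255) -> ens12
  201.188.0.0/15 (201.188.0.0 - 201.189.255.255) -> em7
More-specific entries that do NOT match:
  201.188.38.64/30 (201.188.38.64 - 201.188.38.67) does not contain 201.188.38.69
  200.188.38.64/27 (200.188.38.64 - 200.188.38.95) does not contain 201.188.38.69
  201.188.39.64/26 (201.188.39.64 - 201.188.39.127) does not contain 201.188.38.69
  201.188.38.192/26 (201.188.38.192 - 201.188.38.255) does not contain 201.188.38.69
  201.188.34.0/23 (201.188.34.0 - 201.188.35.255) does not contain 201.188.38.69
  201.180.0.0/17 (201.180.0.0 - 201.180.127.255) does not contain 201.188.38.69
Longest matching prefix is /15 -> interface em7.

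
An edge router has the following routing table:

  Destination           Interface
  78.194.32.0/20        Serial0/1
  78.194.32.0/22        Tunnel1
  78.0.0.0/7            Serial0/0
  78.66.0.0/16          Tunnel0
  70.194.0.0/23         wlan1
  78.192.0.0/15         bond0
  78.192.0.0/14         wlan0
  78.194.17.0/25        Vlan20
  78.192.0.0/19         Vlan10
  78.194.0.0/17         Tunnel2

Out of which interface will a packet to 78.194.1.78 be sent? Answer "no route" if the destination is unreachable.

Tunnel2

Routes whose prefix contains 78.194.1.78:
  78.0.0.0/7 (78.0.0.0 - 79.255.255.255) -> Serial0/0
  78.192.0.0/14 (78.192.0.0 - 78.195.255.255) -> wlan0
  78.194.0.0/17 (78.194.0.0 - 78.194.127.255) -> Tunnel2
More-specific entries that do NOT match:
  78.194.17.0/25 (78.194.17.0 - 78.194.17.127) does not contain 78.194.1.78
  70.194.0.0/23 (70.194.0.0 - 70.194.1.255) does not contain 78.194.1.78
  78.194.32.0/22 (78.194.32.0 - 78.194.35.255) does not contain 78.194.1.78
  78.194.32.0/20 (78.194.32.0 - 78.194.47.255) does not contain 78.194.1.78
  78.192.0.0/19 (78.192.0.0 - 78.192.31.255) does not contain 78.194.1.78
Longest matching prefix is /17 -> interface Tunnel2.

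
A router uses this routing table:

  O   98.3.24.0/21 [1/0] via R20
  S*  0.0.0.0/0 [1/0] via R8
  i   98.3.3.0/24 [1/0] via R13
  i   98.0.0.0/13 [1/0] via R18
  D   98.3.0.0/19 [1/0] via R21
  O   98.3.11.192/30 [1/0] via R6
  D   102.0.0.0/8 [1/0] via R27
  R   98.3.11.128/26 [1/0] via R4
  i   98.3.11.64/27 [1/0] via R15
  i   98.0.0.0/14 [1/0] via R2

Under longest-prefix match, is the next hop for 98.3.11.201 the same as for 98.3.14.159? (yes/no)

98.3.11.201: longest match 98.3.0.0/19 -> R21
98.3.14.159: longest match 98.3.0.0/19 -> R21

yes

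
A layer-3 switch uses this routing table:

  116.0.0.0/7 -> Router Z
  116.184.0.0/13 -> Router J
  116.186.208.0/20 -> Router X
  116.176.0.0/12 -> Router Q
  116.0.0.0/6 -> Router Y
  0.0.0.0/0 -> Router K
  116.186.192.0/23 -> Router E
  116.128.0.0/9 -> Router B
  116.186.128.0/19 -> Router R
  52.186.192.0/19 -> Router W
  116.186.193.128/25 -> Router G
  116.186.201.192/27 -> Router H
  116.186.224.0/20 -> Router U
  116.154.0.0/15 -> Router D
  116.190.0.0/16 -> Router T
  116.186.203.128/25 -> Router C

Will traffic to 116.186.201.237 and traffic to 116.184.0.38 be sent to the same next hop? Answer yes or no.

yes

116.186.201.237: longest match 116.184.0.0/13 -> Router J
116.184.0.38: longest match 116.184.0.0/13 -> Router J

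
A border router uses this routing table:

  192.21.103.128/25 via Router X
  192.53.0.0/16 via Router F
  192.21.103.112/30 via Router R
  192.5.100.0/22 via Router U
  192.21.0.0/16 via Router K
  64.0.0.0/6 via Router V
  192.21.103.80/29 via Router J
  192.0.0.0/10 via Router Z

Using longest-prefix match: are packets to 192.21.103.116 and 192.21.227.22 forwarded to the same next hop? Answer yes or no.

yes

192.21.103.116: longest match 192.21.0.0/16 -> Router K
192.21.227.22: longest match 192.21.0.0/16 -> Router K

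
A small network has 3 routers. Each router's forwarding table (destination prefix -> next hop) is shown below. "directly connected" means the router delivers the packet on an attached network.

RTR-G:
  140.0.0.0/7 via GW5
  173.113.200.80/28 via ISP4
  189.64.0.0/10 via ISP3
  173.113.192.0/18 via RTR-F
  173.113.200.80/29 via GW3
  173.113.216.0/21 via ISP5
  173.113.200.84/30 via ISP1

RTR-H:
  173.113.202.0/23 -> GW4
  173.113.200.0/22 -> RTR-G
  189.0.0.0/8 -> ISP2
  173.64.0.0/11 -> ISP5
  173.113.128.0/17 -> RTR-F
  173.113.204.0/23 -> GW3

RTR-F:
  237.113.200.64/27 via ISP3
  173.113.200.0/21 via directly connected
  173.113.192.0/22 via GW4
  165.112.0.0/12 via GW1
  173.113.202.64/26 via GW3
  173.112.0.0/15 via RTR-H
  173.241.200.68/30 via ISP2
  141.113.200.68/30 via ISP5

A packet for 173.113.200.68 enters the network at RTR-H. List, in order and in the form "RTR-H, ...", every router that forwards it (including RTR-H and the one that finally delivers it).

RTR-H, RTR-G, RTR-F

At RTR-H: longest match for 173.113.200.68 is 173.113.200.0/22 -> RTR-G
At RTR-G: longest match for 173.113.200.68 is 173.113.192.0/18 -> RTR-F
At RTR-F: longest match for 173.113.200.68 is 173.113.200.0/21 -> directly connected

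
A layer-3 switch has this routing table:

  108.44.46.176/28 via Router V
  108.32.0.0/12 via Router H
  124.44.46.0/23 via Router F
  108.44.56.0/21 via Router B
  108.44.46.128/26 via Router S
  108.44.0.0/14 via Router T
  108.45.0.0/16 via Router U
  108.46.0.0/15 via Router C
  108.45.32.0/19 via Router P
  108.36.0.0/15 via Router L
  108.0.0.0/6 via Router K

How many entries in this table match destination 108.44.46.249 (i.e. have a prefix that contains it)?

3

Prefixes containing 108.44.46.249:
  108.0.0.0/6 (108.0.0.0 - 111.255.255.255)
  108.32.0.0/12 (108.32.0.0 - 108.47.255.255)
  108.44.0.0/14 (108.44.0.0 - 108.47.255.255)
Total matching entries: 3.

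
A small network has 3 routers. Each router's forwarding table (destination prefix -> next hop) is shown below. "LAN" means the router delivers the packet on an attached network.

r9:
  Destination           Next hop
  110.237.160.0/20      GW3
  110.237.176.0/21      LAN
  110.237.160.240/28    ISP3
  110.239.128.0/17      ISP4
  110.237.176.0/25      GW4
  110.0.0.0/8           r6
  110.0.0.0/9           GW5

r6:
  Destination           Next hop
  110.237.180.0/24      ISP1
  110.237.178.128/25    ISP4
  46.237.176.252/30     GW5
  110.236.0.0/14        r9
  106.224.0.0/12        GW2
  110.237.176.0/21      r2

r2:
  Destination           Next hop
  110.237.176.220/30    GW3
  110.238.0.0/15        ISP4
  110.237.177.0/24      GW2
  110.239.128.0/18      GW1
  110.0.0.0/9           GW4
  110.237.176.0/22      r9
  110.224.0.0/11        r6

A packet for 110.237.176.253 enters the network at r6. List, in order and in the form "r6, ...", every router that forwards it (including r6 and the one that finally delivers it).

At r6: longest match for 110.237.176.253 is 110.237.176.0/21 -> r2
At r2: longest match for 110.237.176.253 is 110.237.176.0/22 -> r9
At r9: longest match for 110.237.176.253 is 110.237.176.0/21 -> LAN

r6, r2, r9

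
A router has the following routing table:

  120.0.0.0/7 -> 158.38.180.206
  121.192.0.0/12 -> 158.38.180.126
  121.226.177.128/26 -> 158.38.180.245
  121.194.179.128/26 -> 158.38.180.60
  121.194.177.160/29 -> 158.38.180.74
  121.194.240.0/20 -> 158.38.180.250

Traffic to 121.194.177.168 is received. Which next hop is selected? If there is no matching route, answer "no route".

Routes whose prefix contains 121.194.177.168:
  120.0.0.0/7 (120.0.0.0 - 121.255.255.255) -> 158.38.180.206
  121.192.0.0/12 (121.192.0.0 - 121.207.255.255) -> 158.38.180.126
More-specific entries that do NOT match:
  121.194.177.160/29 (121.194.177.160 - 121.194.177.167) does not contain 121.194.177.168
  121.226.177.128/26 (121.226.177.128 - 121.226.177.191) does not contain 121.194.177.168
  121.194.179.128/26 (121.194.179.128 - 121.194.179.191) does not contain 121.194.177.168
  121.194.240.0/20 (121.194.240.0 - 121.194.255.255) does not contain 121.194.177.168
Longest matching prefix is /12 -> next hop 158.38.180.126.

158.38.180.126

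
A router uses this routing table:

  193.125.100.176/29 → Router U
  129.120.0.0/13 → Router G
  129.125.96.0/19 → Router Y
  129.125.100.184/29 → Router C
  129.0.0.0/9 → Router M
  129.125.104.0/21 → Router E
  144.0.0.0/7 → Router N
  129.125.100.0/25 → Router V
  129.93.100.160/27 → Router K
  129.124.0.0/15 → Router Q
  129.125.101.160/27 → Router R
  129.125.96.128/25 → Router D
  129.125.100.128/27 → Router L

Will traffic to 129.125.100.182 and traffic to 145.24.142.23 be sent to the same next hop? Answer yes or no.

no

129.125.100.182: longest match 129.125.96.0/19 -> Router Y
145.24.142.23: longest match 144.0.0.0/7 -> Router N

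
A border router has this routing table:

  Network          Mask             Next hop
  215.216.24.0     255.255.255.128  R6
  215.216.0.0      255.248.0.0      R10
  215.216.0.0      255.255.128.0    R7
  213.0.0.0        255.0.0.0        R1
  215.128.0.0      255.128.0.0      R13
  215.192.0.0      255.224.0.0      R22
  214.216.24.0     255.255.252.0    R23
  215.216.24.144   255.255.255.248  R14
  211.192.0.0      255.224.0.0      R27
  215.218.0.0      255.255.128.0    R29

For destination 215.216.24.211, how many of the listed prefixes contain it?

4

Prefixes containing 215.216.24.211:
  215.128.0.0/9 (215.128.0.0 - 215.255.255.255)
  215.192.0.0/11 (215.192.0.0 - 215.223.255.255)
  215.216.0.0/13 (215.216.0.0 - 215.223.255.255)
  215.216.0.0/17 (215.216.0.0 - 215.216.127.255)
Total matching entries: 4.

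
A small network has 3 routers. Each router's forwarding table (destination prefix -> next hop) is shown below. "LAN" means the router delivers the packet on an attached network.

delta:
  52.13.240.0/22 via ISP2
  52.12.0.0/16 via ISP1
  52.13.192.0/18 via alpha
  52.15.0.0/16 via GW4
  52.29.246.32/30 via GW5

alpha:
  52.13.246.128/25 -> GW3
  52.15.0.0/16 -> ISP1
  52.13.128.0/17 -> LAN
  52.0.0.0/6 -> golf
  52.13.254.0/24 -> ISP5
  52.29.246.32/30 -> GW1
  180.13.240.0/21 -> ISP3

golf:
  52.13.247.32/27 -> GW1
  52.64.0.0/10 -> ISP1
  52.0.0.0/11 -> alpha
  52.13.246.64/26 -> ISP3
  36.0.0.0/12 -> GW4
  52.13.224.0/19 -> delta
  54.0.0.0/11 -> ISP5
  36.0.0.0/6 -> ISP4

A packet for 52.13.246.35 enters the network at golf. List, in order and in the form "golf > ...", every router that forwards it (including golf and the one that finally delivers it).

golf > delta > alpha

At golf: longest match for 52.13.246.35 is 52.13.224.0/19 -> delta
At delta: longest match for 52.13.246.35 is 52.13.192.0/18 -> alpha
At alpha: longest match for 52.13.246.35 is 52.13.128.0/17 -> LAN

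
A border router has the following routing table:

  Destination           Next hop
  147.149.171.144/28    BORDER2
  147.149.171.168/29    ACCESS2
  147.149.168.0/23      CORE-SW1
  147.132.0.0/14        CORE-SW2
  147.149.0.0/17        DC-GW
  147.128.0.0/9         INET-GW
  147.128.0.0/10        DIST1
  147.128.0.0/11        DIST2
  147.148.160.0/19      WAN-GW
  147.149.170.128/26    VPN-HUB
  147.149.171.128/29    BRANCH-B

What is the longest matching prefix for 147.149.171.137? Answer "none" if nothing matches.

147.128.0.0/11

Entries matching 147.149.171.137:
  147.128.0.0/9 (147.128.0.0 - 147.255.255.255)
  147.128.0.0/10 (147.128.0.0 - 147.191.255.255)
  147.128.0.0/11 (147.128.0.0 - 147.159.255.255)
Most specific is 147.128.0.0/11.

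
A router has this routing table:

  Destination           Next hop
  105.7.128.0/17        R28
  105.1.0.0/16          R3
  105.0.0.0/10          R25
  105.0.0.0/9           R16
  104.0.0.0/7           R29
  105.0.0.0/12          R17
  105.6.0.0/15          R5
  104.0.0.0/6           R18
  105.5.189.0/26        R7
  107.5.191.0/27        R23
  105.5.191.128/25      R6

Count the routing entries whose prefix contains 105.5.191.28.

Prefixes containing 105.5.191.28:
  104.0.0.0/6 (104.0.0.0 - 107.255.255.255)
  104.0.0.0/7 (104.0.0.0 - 105.255.255.255)
  105.0.0.0/9 (105.0.0.0 - 105.127.255.255)
  105.0.0.0/10 (105.0.0.0 - 105.63.255.255)
  105.0.0.0/12 (105.0.0.0 - 105.15.255.255)
Total matching entries: 5.

5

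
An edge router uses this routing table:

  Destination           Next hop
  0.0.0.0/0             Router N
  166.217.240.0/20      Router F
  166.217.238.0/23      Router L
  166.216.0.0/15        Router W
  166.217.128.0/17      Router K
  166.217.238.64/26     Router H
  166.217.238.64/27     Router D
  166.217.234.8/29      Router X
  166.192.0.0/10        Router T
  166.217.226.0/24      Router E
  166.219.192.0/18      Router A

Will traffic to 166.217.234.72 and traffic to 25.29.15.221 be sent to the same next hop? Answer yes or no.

no

166.217.234.72: longest match 166.217.128.0/17 -> Router K
25.29.15.221: longest match 0.0.0.0/0 -> Router N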